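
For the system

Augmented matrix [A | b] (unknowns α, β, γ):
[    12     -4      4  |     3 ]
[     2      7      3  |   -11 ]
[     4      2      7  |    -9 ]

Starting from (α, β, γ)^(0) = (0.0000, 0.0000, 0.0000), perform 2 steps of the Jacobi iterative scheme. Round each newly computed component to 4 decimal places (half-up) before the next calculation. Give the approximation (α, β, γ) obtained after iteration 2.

(0.1548, -1.0918, -0.9796)

Iteration 1:
  α = (3 - (-4)·0.0000 - (4)·0.0000) / (12) = 0.2500
  β = (-11 - (2)·0.0000 - (3)·0.0000) / (7) = -1.5714
  γ = (-9 - (4)·0.0000 - (2)·0.0000) / (7) = -1.2857
Iteration 2:
  α = (3 - (-4)·-1.5714 - (4)·-1.2857) / (12) = 0.1548
  β = (-11 - (2)·0.2500 - (3)·-1.2857) / (7) = -1.0918
  γ = (-9 - (4)·0.2500 - (2)·-1.5714) / (7) = -0.9796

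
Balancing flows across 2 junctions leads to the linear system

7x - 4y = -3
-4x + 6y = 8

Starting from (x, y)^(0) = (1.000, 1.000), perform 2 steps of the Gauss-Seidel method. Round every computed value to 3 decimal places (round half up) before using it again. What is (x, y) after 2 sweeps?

(0.388, 1.592)

Iteration 1:
  x = (-3 - (-4)·1.000) / (7) = 0.143
  y = (8 - (-4)·0.143) / (6) = 1.429
Iteration 2:
  x = (-3 - (-4)·1.429) / (7) = 0.388
  y = (8 - (-4)·0.388) / (6) = 1.592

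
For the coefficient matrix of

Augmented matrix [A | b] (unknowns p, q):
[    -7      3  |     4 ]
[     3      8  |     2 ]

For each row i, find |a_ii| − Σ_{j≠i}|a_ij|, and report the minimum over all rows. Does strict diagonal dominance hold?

4

row 1: |-7| − (3) = 4
row 2: |8| − (3) = 5
minimum over rows = 4 → strictly diagonally dominant (convergence guaranteed)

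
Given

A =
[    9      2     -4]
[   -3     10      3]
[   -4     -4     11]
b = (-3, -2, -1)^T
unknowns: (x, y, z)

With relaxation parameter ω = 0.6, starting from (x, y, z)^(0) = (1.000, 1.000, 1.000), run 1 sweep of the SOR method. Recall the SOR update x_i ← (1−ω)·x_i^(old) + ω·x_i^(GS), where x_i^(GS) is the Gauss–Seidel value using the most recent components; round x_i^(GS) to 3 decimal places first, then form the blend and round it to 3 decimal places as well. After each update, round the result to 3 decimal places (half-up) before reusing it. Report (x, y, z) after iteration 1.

(0.333, 0.160, 0.453)

Iteration 1:
  x: GS value = (-3 - (2)·1.000 - (-4)·1.000) / (9) = -0.111;  x ← (1−ω)·1.000 + ω·-0.111 = 0.333
  y: GS value = (-2 - (-3)·0.333 - (3)·1.000) / (10) = -0.400;  y ← (1−ω)·1.000 + ω·-0.400 = 0.160
  z: GS value = (-1 - (-4)·0.333 - (-4)·0.160) / (11) = 0.088;  z ← (1−ω)·1.000 + ω·0.088 = 0.453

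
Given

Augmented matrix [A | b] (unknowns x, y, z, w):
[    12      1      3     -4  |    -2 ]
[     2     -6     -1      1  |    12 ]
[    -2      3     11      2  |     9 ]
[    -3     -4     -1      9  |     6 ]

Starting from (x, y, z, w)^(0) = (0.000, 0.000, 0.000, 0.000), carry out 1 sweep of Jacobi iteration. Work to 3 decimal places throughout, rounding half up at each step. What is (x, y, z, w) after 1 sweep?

(-0.167, -2.000, 0.818, 0.667)

Iteration 1:
  x = (-2 - (1)·0.000 - (3)·0.000 - (-4)·0.000) / (12) = -0.167
  y = (12 - (2)·0.000 - (-1)·0.000 - (1)·0.000) / (-6) = -2.000
  z = (9 - (-2)·0.000 - (3)·0.000 - (2)·0.000) / (11) = 0.818
  w = (6 - (-3)·0.000 - (-4)·0.000 - (-1)·0.000) / (9) = 0.667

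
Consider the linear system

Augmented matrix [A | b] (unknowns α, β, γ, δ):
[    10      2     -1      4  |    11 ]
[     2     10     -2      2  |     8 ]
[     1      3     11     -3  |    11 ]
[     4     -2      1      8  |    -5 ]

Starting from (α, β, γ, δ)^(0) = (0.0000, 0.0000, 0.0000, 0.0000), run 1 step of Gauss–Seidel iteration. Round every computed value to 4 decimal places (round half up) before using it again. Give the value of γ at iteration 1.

0.7418

Iteration 1:
  α = (11 - (2)·0.0000 - (-1)·0.0000 - (4)·0.0000) / (10) = 1.1000
  β = (8 - (2)·1.1000 - (-2)·0.0000 - (2)·0.0000) / (10) = 0.5800
  γ = (11 - (1)·1.1000 - (3)·0.5800 - (-3)·0.0000) / (11) = 0.7418
  δ = (-5 - (4)·1.1000 - (-2)·0.5800 - (1)·0.7418) / (8) = -1.1227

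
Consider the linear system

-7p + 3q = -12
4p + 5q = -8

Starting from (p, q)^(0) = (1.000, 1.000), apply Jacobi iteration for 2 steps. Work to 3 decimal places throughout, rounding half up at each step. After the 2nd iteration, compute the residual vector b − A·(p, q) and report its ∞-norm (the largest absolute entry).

Iteration 1:
  p = (-12 - (3)·1.000) / (-7) = 2.143
  q = (-8 - (4)·1.000) / (5) = -2.400
Iteration 2:
  p = (-12 - (3)·-2.400) / (-7) = 0.686
  q = (-8 - (4)·2.143) / (5) = -3.314
Residual b − A·x = (2.744, 5.826); ∞-norm = 5.826

5.826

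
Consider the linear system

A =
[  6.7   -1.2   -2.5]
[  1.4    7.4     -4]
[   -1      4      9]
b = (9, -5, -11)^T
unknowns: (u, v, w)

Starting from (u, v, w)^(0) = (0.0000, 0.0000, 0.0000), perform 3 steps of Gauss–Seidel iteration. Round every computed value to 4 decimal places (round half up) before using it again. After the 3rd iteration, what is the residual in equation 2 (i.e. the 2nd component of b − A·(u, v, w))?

Iteration 1:
  u = (9 - (-1.2)·0.0000 - (-2.5)·0.0000) / (6.7) = 1.3433
  v = (-5 - (1.4)·1.3433 - (-4)·0.0000) / (7.4) = -0.9298
  w = (-11 - (-1)·1.3433 - (4)·-0.9298) / (9) = -0.6597
Iteration 2:
  u = (9 - (-1.2)·-0.9298 - (-2.5)·-0.6597) / (6.7) = 0.9306
  v = (-5 - (1.4)·0.9306 - (-4)·-0.6597) / (7.4) = -1.2083
  w = (-11 - (-1)·0.9306 - (4)·-1.2083) / (9) = -0.5818
Iteration 3:
  u = (9 - (-1.2)·-1.2083 - (-2.5)·-0.5818) / (6.7) = 0.9098
  v = (-5 - (1.4)·0.9098 - (-4)·-0.5818) / (7.4) = -1.1623
  w = (-11 - (-1)·0.9098 - (4)·-1.1623) / (9) = -0.6046
Residual b − A·x = (-0.0019, -0.0911, 0.0004)

-0.0911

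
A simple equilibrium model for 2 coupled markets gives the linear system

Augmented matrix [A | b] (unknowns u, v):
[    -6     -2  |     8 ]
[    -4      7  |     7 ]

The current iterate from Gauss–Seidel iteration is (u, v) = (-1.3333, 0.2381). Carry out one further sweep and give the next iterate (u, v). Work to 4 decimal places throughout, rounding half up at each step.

(-1.4127, 0.1927)

One sweep:
  u = (8 - (-2)·0.2381) / (-6) = -1.4127
  v = (7 - (-4)·-1.4127) / (7) = 0.1927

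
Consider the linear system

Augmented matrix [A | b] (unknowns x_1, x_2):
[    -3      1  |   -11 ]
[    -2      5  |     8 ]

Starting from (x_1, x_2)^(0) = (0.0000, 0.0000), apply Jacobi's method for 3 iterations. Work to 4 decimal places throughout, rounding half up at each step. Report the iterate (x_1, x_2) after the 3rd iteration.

Iteration 1:
  x_1 = (-11 - (1)·0.0000) / (-3) = 3.6667
  x_2 = (8 - (-2)·0.0000) / (5) = 1.6000
Iteration 2:
  x_1 = (-11 - (1)·1.6000) / (-3) = 4.2000
  x_2 = (8 - (-2)·3.6667) / (5) = 3.0667
Iteration 3:
  x_1 = (-11 - (1)·3.0667) / (-3) = 4.6889
  x_2 = (8 - (-2)·4.2000) / (5) = 3.2800

(4.6889, 3.2800)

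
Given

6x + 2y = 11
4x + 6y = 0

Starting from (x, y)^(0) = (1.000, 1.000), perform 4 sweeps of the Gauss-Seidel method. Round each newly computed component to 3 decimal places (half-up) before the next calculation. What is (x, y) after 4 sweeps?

Iteration 1:
  x = (11 - (2)·1.000) / (6) = 1.500
  y = (0 - (4)·1.500) / (6) = -1.000
Iteration 2:
  x = (11 - (2)·-1.000) / (6) = 2.167
  y = (0 - (4)·2.167) / (6) = -1.445
Iteration 3:
  x = (11 - (2)·-1.445) / (6) = 2.315
  y = (0 - (4)·2.315) / (6) = -1.543
Iteration 4:
  x = (11 - (2)·-1.543) / (6) = 2.348
  y = (0 - (4)·2.348) / (6) = -1.565

(2.348, -1.565)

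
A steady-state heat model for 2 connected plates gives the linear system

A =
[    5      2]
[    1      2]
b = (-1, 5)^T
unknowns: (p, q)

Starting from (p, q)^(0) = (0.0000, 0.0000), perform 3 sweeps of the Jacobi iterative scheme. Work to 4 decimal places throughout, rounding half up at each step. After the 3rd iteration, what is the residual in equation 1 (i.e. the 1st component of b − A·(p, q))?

-1.0000

Iteration 1:
  p = (-1 - (2)·0.0000) / (5) = -0.2000
  q = (5 - (1)·0.0000) / (2) = 2.5000
Iteration 2:
  p = (-1 - (2)·2.5000) / (5) = -1.2000
  q = (5 - (1)·-0.2000) / (2) = 2.6000
Iteration 3:
  p = (-1 - (2)·2.6000) / (5) = -1.2400
  q = (5 - (1)·-1.2000) / (2) = 3.1000
Residual b − A·x = (-1.0000, 0.0400)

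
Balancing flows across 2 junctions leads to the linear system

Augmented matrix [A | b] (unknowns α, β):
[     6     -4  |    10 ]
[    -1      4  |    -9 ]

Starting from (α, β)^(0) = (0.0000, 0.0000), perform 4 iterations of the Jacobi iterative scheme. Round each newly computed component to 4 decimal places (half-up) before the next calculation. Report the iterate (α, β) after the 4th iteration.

Iteration 1:
  α = (10 - (-4)·0.0000) / (6) = 1.6667
  β = (-9 - (-1)·0.0000) / (4) = -2.2500
Iteration 2:
  α = (10 - (-4)·-2.2500) / (6) = 0.1667
  β = (-9 - (-1)·1.6667) / (4) = -1.8333
Iteration 3:
  α = (10 - (-4)·-1.8333) / (6) = 0.4445
  β = (-9 - (-1)·0.1667) / (4) = -2.2083
Iteration 4:
  α = (10 - (-4)·-2.2083) / (6) = 0.1945
  β = (-9 - (-1)·0.4445) / (4) = -2.1389

(0.1945, -2.1389)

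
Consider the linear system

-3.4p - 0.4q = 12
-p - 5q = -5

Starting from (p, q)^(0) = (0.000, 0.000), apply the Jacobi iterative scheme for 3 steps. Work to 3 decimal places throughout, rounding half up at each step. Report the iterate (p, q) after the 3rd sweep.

Iteration 1:
  p = (12 - (-0.4)·0.000) / (-3.4) = -3.529
  q = (-5 - (-1)·0.000) / (-5) = 1.000
Iteration 2:
  p = (12 - (-0.4)·1.000) / (-3.4) = -3.647
  q = (-5 - (-1)·-3.529) / (-5) = 1.706
Iteration 3:
  p = (12 - (-0.4)·1.706) / (-3.4) = -3.730
  q = (-5 - (-1)·-3.647) / (-5) = 1.729

(-3.730, 1.729)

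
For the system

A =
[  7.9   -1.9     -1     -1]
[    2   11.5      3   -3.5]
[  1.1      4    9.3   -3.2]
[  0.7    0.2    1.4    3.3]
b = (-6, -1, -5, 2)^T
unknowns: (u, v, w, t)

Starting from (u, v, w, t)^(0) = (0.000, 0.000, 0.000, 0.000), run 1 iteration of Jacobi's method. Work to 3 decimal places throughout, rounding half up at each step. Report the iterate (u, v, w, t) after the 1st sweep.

Iteration 1:
  u = (-6 - (-1.9)·0.000 - (-1)·0.000 - (-1)·0.000) / (7.9) = -0.759
  v = (-1 - (2)·0.000 - (3)·0.000 - (-3.5)·0.000) / (11.5) = -0.087
  w = (-5 - (1.1)·0.000 - (4)·0.000 - (-3.2)·0.000) / (9.3) = -0.538
  t = (2 - (0.7)·0.000 - (0.2)·0.000 - (1.4)·0.000) / (3.3) = 0.606

(-0.759, -0.087, -0.538, 0.606)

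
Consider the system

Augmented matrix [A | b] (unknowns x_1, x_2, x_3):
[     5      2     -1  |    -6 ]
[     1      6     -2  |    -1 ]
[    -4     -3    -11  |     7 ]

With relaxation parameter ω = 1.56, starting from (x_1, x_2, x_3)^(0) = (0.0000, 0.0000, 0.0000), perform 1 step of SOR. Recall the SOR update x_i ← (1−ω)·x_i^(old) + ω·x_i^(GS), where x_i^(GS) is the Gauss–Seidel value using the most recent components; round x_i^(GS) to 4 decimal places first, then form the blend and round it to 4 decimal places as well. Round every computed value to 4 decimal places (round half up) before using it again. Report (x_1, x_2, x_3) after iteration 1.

Iteration 1:
  x_1: GS value = (-6 - (2)·0.0000 - (-1)·0.0000) / (5) = -1.2000;  x_1 ← (1−ω)·0.0000 + ω·-1.2000 = -1.8720
  x_2: GS value = (-1 - (1)·-1.8720 - (-2)·0.0000) / (6) = 0.1453;  x_2 ← (1−ω)·0.0000 + ω·0.1453 = 0.2267
  x_3: GS value = (7 - (-4)·-1.8720 - (-3)·0.2267) / (-11) = -0.0175;  x_3 ← (1−ω)·0.0000 + ω·-0.0175 = -0.0273

(-1.8720, 0.2267, -0.0273)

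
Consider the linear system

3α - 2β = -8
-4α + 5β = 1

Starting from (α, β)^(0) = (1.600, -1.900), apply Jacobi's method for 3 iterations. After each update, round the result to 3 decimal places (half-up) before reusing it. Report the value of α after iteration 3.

Iteration 1:
  α = (-8 - (-2)·-1.900) / (3) = -3.933
  β = (1 - (-4)·1.600) / (5) = 1.480
Iteration 2:
  α = (-8 - (-2)·1.480) / (3) = -1.680
  β = (1 - (-4)·-3.933) / (5) = -2.946
Iteration 3:
  α = (-8 - (-2)·-2.946) / (3) = -4.631
  β = (1 - (-4)·-1.680) / (5) = -1.144

-4.631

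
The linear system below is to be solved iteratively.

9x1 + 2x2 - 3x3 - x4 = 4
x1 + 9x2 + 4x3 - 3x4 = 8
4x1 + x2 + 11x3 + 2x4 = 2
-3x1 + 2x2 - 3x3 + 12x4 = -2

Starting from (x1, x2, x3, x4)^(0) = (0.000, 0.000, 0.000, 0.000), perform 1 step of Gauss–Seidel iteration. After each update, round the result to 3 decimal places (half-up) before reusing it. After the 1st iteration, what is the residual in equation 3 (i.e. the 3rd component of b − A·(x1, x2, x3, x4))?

Iteration 1:
  x1 = (4 - (2)·0.000 - (-3)·0.000 - (-1)·0.000) / (9) = 0.444
  x2 = (8 - (1)·0.444 - (4)·0.000 - (-3)·0.000) / (9) = 0.840
  x3 = (2 - (4)·0.444 - (1)·0.840 - (2)·0.000) / (11) = -0.056
  x4 = (-2 - (-3)·0.444 - (2)·0.840 - (-3)·-0.056) / (12) = -0.210
Residual b − A·x = (-2.054, -0.410, 0.420, 0.004)

0.420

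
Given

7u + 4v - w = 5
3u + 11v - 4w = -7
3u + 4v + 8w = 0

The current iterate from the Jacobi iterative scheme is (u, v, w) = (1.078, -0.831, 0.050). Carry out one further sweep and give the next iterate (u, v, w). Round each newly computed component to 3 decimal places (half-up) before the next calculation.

(1.196, -0.912, 0.011)

One sweep:
  u = (5 - (4)·-0.831 - (-1)·0.050) / (7) = 1.196
  v = (-7 - (3)·1.078 - (-4)·0.050) / (11) = -0.912
  w = (0 - (3)·1.078 - (4)·-0.831) / (8) = 0.011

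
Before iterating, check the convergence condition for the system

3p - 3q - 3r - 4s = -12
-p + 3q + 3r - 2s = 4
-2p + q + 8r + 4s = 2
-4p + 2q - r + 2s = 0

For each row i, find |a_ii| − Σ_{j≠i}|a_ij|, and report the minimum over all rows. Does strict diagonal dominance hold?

-7

row 1: |3| − (3+3+4) = -7
row 2: |3| − (1+3+2) = -3
row 3: |8| − (2+1+4) = 1
row 4: |2| − (4+2+1) = -5
minimum over rows = -7 → not strictly diagonally dominant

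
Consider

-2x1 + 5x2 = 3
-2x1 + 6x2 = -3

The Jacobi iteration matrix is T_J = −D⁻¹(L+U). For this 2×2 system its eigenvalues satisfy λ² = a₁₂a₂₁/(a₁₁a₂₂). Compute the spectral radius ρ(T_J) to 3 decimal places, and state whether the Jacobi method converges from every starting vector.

0.913

a₁₂a₂₁/(a₁₁a₂₂) = (5)·(-2) / ((-2)·(6)) = 0.833333
ρ = √|0.833333| = √0.833333 = 0.913
ρ < 1, so Jacobi converges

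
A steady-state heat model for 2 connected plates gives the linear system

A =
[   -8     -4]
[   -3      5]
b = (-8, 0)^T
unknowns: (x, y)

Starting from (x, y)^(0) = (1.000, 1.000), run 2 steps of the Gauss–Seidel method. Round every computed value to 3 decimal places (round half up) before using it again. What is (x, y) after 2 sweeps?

(0.850, 0.510)

Iteration 1:
  x = (-8 - (-4)·1.000) / (-8) = 0.500
  y = (0 - (-3)·0.500) / (5) = 0.300
Iteration 2:
  x = (-8 - (-4)·0.300) / (-8) = 0.850
  y = (0 - (-3)·0.850) / (5) = 0.510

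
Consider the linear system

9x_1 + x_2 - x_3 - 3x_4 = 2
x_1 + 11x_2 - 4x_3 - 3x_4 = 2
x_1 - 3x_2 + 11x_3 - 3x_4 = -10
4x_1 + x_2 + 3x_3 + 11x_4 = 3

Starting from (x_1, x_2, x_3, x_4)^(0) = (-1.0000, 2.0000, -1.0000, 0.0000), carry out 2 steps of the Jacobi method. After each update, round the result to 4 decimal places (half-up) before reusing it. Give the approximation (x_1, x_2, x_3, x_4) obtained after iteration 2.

(0.4445, 0.2911, -0.7254, 0.3958)

Iteration 1:
  x_1 = (2 - (1)·2.0000 - (-1)·-1.0000 - (-3)·0.0000) / (9) = -0.1111
  x_2 = (2 - (1)·-1.0000 - (-4)·-1.0000 - (-3)·0.0000) / (11) = -0.0909
  x_3 = (-10 - (1)·-1.0000 - (-3)·2.0000 - (-3)·0.0000) / (11) = -0.2727
  x_4 = (3 - (4)·-1.0000 - (1)·2.0000 - (3)·-1.0000) / (11) = 0.7273
Iteration 2:
  x_1 = (2 - (1)·-0.0909 - (-1)·-0.2727 - (-3)·0.7273) / (9) = 0.4445
  x_2 = (2 - (1)·-0.1111 - (-4)·-0.2727 - (-3)·0.7273) / (11) = 0.2911
  x_3 = (-10 - (1)·-0.1111 - (-3)·-0.0909 - (-3)·0.7273) / (11) = -0.7254
  x_4 = (3 - (4)·-0.1111 - (1)·-0.0909 - (3)·-0.2727) / (11) = 0.3958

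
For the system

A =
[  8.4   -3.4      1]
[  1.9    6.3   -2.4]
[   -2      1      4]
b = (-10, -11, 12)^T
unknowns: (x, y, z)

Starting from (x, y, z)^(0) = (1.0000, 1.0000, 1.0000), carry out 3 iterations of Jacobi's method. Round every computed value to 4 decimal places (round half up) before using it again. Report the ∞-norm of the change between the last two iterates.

Iteration 1:
  x = (-10 - (-3.4)·1.0000 - (1)·1.0000) / (8.4) = -0.9048
  y = (-11 - (1.9)·1.0000 - (-2.4)·1.0000) / (6.3) = -1.6667
  z = (12 - (-2)·1.0000 - (1)·1.0000) / (4) = 3.2500
Iteration 2:
  x = (-10 - (-3.4)·-1.6667 - (1)·3.2500) / (8.4) = -2.2520
  y = (-11 - (1.9)·-0.9048 - (-2.4)·3.2500) / (6.3) = -0.2351
  z = (12 - (-2)·-0.9048 - (1)·-1.6667) / (4) = 2.9643
Iteration 3:
  x = (-10 - (-3.4)·-0.2351 - (1)·2.9643) / (8.4) = -1.6385
  y = (-11 - (1.9)·-2.2520 - (-2.4)·2.9643) / (6.3) = 0.0624
  z = (12 - (-2)·-2.2520 - (1)·-0.2351) / (4) = 1.9328
Change: (0.6135, 0.2975, -1.0315) → max |·| = 1.0315

1.0315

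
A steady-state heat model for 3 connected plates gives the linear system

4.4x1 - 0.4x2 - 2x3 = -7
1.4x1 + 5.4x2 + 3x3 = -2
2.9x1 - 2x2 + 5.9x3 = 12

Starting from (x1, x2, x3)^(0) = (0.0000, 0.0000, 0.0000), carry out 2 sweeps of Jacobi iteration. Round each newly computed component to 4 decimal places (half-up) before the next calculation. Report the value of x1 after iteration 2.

-0.7001

Iteration 1:
  x1 = (-7 - (-0.4)·0.0000 - (-2)·0.0000) / (4.4) = -1.5909
  x2 = (-2 - (1.4)·0.0000 - (3)·0.0000) / (5.4) = -0.3704
  x3 = (12 - (2.9)·0.0000 - (-2)·0.0000) / (5.9) = 2.0339
Iteration 2:
  x1 = (-7 - (-0.4)·-0.3704 - (-2)·2.0339) / (4.4) = -0.7001
  x2 = (-2 - (1.4)·-1.5909 - (3)·2.0339) / (5.4) = -1.0879
  x3 = (12 - (2.9)·-1.5909 - (-2)·-0.3704) / (5.9) = 2.6903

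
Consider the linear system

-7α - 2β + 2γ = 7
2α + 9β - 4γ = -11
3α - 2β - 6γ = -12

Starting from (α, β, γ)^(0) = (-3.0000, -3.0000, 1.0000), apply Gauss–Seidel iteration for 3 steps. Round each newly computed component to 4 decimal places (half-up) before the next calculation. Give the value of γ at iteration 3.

1.8913

Iteration 1:
  α = (7 - (-2)·-3.0000 - (2)·1.0000) / (-7) = 0.1429
  β = (-11 - (2)·0.1429 - (-4)·1.0000) / (9) = -0.8095
  γ = (-12 - (3)·0.1429 - (-2)·-0.8095) / (-6) = 2.3413
Iteration 2:
  α = (7 - (-2)·-0.8095 - (2)·2.3413) / (-7) = -0.0998
  β = (-11 - (2)·-0.0998 - (-4)·2.3413) / (9) = -0.1595
  γ = (-12 - (3)·-0.0998 - (-2)·-0.1595) / (-6) = 2.0033
Iteration 3:
  α = (7 - (-2)·-0.1595 - (2)·2.0033) / (-7) = -0.3821
  β = (-11 - (2)·-0.3821 - (-4)·2.0033) / (9) = -0.2470
  γ = (-12 - (3)·-0.3821 - (-2)·-0.2470) / (-6) = 1.8913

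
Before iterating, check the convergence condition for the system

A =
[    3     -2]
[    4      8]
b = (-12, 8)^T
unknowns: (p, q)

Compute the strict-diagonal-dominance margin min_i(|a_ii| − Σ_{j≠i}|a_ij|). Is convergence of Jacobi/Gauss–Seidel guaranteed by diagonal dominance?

1

row 1: |3| − (2) = 1
row 2: |8| − (4) = 4
minimum over rows = 1 → strictly diagonally dominant (convergence guaranteed)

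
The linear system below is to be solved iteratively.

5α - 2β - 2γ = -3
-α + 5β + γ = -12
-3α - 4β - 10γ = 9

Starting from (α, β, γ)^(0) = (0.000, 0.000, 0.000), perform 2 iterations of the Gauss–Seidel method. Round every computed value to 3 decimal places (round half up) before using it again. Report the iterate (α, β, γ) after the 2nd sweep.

Iteration 1:
  α = (-3 - (-2)·0.000 - (-2)·0.000) / (5) = -0.600
  β = (-12 - (-1)·-0.600 - (1)·0.000) / (5) = -2.520
  γ = (9 - (-3)·-0.600 - (-4)·-2.520) / (-10) = 0.288
Iteration 2:
  α = (-3 - (-2)·-2.520 - (-2)·0.288) / (5) = -1.493
  β = (-12 - (-1)·-1.493 - (1)·0.288) / (5) = -2.756
  γ = (9 - (-3)·-1.493 - (-4)·-2.756) / (-10) = 0.650

(-1.493, -2.756, 0.650)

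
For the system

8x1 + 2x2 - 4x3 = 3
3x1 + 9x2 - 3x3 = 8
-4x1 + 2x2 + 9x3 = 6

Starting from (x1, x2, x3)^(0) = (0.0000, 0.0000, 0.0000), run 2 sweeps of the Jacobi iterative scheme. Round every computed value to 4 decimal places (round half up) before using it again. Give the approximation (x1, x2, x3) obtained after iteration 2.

(0.4861, 0.9861, 0.6358)

Iteration 1:
  x1 = (3 - (2)·0.0000 - (-4)·0.0000) / (8) = 0.3750
  x2 = (8 - (3)·0.0000 - (-3)·0.0000) / (9) = 0.8889
  x3 = (6 - (-4)·0.0000 - (2)·0.0000) / (9) = 0.6667
Iteration 2:
  x1 = (3 - (2)·0.8889 - (-4)·0.6667) / (8) = 0.4861
  x2 = (8 - (3)·0.3750 - (-3)·0.6667) / (9) = 0.9861
  x3 = (6 - (-4)·0.3750 - (2)·0.8889) / (9) = 0.6358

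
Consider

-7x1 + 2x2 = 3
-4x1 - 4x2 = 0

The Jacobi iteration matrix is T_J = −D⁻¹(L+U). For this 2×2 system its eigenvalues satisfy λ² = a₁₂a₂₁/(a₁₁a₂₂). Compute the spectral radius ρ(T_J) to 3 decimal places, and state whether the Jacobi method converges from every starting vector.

a₁₂a₂₁/(a₁₁a₂₂) = (2)·(-4) / ((-7)·(-4)) = -0.285714
ρ = √|-0.285714| = √0.285714 = 0.535
ρ < 1, so Jacobi converges

0.535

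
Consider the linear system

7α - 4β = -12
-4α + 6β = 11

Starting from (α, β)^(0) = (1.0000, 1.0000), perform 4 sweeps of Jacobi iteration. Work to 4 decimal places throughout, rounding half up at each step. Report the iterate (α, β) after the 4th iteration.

(-0.7755, 1.0986)

Iteration 1:
  α = (-12 - (-4)·1.0000) / (7) = -1.1429
  β = (11 - (-4)·1.0000) / (6) = 2.5000
Iteration 2:
  α = (-12 - (-4)·2.5000) / (7) = -0.2857
  β = (11 - (-4)·-1.1429) / (6) = 1.0714
Iteration 3:
  α = (-12 - (-4)·1.0714) / (7) = -1.1021
  β = (11 - (-4)·-0.2857) / (6) = 1.6429
Iteration 4:
  α = (-12 - (-4)·1.6429) / (7) = -0.7755
  β = (11 - (-4)·-1.1021) / (6) = 1.0986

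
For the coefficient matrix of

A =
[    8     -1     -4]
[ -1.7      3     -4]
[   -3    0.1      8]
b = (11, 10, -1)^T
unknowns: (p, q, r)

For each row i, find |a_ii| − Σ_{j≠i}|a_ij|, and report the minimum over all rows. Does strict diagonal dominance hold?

row 1: |8| − (1+4) = 3
row 2: |3| − (1.7+4) = -2.7
row 3: |8| − (3+0.1) = 4.9
minimum over rows = -2.7 → not strictly diagonally dominant

-2.7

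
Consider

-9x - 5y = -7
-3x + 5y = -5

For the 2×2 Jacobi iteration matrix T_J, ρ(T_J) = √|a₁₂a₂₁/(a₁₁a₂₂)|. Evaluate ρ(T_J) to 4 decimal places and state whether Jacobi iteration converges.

a₁₂a₂₁/(a₁₁a₂₂) = (-5)·(-3) / ((-9)·(5)) = -0.333333
ρ = √|-0.333333| = √0.333333 = 0.5774
ρ < 1, so Jacobi converges

0.5774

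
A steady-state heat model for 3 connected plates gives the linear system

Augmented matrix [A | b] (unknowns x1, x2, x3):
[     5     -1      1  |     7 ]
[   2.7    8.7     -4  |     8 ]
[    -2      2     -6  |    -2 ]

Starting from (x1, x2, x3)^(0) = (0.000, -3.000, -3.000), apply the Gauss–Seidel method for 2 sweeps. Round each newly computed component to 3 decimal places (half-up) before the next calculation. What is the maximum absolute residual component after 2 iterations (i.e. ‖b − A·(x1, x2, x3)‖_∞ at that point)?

1.734

Iteration 1:
  x1 = (7 - (-1)·-3.000 - (1)·-3.000) / (5) = 1.400
  x2 = (8 - (2.7)·1.400 - (-4)·-3.000) / (8.7) = -0.894
  x3 = (-2 - (-2)·1.400 - (2)·-0.894) / (-6) = -0.431
Iteration 2:
  x1 = (7 - (-1)·-0.894 - (1)·-0.431) / (5) = 1.307
  x2 = (8 - (2.7)·1.307 - (-4)·-0.431) / (8.7) = 0.316
  x3 = (-2 - (-2)·1.307 - (2)·0.316) / (-6) = 0.003
Residual b − A·x = (0.778, 1.734, 0.000); ∞-norm = 1.734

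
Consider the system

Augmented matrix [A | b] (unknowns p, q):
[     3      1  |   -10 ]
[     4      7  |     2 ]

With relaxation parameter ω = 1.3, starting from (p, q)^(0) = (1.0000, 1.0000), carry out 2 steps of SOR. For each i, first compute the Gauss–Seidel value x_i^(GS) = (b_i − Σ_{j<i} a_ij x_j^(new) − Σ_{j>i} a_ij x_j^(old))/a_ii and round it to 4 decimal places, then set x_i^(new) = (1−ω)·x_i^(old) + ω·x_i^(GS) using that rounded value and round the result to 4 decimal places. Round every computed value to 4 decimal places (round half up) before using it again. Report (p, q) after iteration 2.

Iteration 1:
  p: GS value = (-10 - (1)·1.0000) / (3) = -3.6667;  p ← (1−ω)·1.0000 + ω·-3.6667 = -5.0667
  q: GS value = (2 - (4)·-5.0667) / (7) = 3.1810;  q ← (1−ω)·1.0000 + ω·3.1810 = 3.8353
Iteration 2:
  p: GS value = (-10 - (1)·3.8353) / (3) = -4.6118;  p ← (1−ω)·-5.0667 + ω·-4.6118 = -4.4753
  q: GS value = (2 - (4)·-4.4753) / (7) = 2.8430;  q ← (1−ω)·3.8353 + ω·2.8430 = 2.5453

(-4.4753, 2.5453)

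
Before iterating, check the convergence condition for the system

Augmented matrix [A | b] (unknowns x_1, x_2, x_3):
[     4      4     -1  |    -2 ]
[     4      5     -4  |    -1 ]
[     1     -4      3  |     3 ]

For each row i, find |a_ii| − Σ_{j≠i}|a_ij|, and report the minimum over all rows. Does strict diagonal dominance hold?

-3

row 1: |4| − (4+1) = -1
row 2: |5| − (4+4) = -3
row 3: |3| − (1+4) = -2
minimum over rows = -3 → not strictly diagonally dominant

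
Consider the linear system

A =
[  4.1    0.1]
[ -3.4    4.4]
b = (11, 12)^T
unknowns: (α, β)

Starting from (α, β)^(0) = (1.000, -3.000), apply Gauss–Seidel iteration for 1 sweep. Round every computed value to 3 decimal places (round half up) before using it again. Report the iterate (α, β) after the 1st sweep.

(2.756, 4.857)

Iteration 1:
  α = (11 - (0.1)·-3.000) / (4.1) = 2.756
  β = (12 - (-3.4)·2.756) / (4.4) = 4.857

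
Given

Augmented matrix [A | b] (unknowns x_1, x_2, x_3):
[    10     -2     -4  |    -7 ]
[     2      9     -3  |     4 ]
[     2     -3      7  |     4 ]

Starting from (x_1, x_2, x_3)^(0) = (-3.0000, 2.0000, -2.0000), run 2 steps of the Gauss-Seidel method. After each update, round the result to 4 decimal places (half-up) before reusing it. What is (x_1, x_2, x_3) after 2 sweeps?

Iteration 1:
  x_1 = (-7 - (-2)·2.0000 - (-4)·-2.0000) / (10) = -1.1000
  x_2 = (4 - (2)·-1.1000 - (-3)·-2.0000) / (9) = 0.0222
  x_3 = (4 - (2)·-1.1000 - (-3)·0.0222) / (7) = 0.8952
Iteration 2:
  x_1 = (-7 - (-2)·0.0222 - (-4)·0.8952) / (10) = -0.3375
  x_2 = (4 - (2)·-0.3375 - (-3)·0.8952) / (9) = 0.8178
  x_3 = (4 - (2)·-0.3375 - (-3)·0.8178) / (7) = 1.0183

(-0.3375, 0.8178, 1.0183)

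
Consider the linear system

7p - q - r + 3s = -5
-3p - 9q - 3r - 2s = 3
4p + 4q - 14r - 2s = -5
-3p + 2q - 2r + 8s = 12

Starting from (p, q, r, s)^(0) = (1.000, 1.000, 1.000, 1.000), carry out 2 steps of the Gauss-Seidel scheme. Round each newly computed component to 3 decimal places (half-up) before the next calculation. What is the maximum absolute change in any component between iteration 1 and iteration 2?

0.521

Iteration 1:
  p = (-5 - (-1)·1.000 - (-1)·1.000 - (3)·1.000) / (7) = -0.857
  q = (3 - (-3)·-0.857 - (-3)·1.000 - (-2)·1.000) / (-9) = -0.603
  r = (-5 - (4)·-0.857 - (4)·-0.603 - (-2)·1.000) / (-14) = -0.203
  s = (12 - (-3)·-0.857 - (2)·-0.603 - (-2)·-0.203) / (8) = 1.279
Iteration 2:
  p = (-5 - (-1)·-0.603 - (-1)·-0.203 - (3)·1.279) / (7) = -1.378
  q = (3 - (-3)·-1.378 - (-3)·-0.203 - (-2)·1.279) / (-9) = -0.091
  r = (-5 - (4)·-1.378 - (4)·-0.091 - (-2)·1.279) / (-14) = -0.245
  s = (12 - (-3)·-1.378 - (2)·-0.091 - (-2)·-0.245) / (8) = 0.945
Change: (-0.521, 0.512, -0.042, -0.334) → max |·| = 0.521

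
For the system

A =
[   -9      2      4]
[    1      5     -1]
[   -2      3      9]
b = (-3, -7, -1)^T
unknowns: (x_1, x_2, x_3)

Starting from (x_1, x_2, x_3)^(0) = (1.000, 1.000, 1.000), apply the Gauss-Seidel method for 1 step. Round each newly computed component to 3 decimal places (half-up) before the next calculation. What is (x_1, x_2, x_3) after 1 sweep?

Iteration 1:
  x_1 = (-3 - (2)·1.000 - (4)·1.000) / (-9) = 1.000
  x_2 = (-7 - (1)·1.000 - (-1)·1.000) / (5) = -1.400
  x_3 = (-1 - (-2)·1.000 - (3)·-1.400) / (9) = 0.578

(1.000, -1.400, 0.578)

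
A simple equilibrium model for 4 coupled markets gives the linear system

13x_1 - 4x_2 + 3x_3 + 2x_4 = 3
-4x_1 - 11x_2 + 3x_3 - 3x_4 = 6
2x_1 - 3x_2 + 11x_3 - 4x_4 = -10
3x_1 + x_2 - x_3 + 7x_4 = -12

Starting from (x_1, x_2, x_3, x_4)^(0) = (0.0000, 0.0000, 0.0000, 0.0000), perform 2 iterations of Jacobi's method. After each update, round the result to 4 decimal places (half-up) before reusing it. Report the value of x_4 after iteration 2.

-1.8651

Iteration 1:
  x_1 = (3 - (-4)·0.0000 - (3)·0.0000 - (2)·0.0000) / (13) = 0.2308
  x_2 = (6 - (-4)·0.0000 - (3)·0.0000 - (-3)·0.0000) / (-11) = -0.5455
  x_3 = (-10 - (2)·0.0000 - (-3)·0.0000 - (-4)·0.0000) / (11) = -0.9091
  x_4 = (-12 - (3)·0.0000 - (1)·0.0000 - (-1)·0.0000) / (7) = -1.7143
Iteration 2:
  x_1 = (3 - (-4)·-0.5455 - (3)·-0.9091 - (2)·-1.7143) / (13) = 0.5365
  x_2 = (6 - (-4)·0.2308 - (3)·-0.9091 - (-3)·-1.7143) / (-11) = -0.4098
  x_3 = (-10 - (2)·0.2308 - (-3)·-0.5455 - (-4)·-1.7143) / (11) = -1.7232
  x_4 = (-12 - (3)·0.2308 - (1)·-0.5455 - (-1)·-0.9091) / (7) = -1.8651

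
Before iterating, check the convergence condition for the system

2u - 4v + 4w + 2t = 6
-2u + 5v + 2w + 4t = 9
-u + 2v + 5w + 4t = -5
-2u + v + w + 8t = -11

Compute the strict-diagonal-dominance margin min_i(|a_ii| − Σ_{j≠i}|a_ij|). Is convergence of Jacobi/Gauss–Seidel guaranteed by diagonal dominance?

-8

row 1: |2| − (4+4+2) = -8
row 2: |5| − (2+2+4) = -3
row 3: |5| − (1+2+4) = -2
row 4: |8| − (2+1+1) = 4
minimum over rows = -8 → not strictly diagonally dominant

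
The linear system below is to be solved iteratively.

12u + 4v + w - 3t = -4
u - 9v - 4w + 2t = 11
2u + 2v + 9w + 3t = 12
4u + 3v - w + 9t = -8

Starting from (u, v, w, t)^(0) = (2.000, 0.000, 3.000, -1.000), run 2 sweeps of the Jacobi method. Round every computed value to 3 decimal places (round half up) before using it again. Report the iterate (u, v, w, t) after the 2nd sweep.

(0.056, -2.179, 2.568, 0.469)

Iteration 1:
  u = (-4 - (4)·0.000 - (1)·3.000 - (-3)·-1.000) / (12) = -0.833
  v = (11 - (1)·2.000 - (-4)·3.000 - (2)·-1.000) / (-9) = -2.556
  w = (12 - (2)·2.000 - (2)·0.000 - (3)·-1.000) / (9) = 1.222
  t = (-8 - (4)·2.000 - (3)·0.000 - (-1)·3.000) / (9) = -1.444
Iteration 2:
  u = (-4 - (4)·-2.556 - (1)·1.222 - (-3)·-1.444) / (12) = 0.056
  v = (11 - (1)·-0.833 - (-4)·1.222 - (2)·-1.444) / (-9) = -2.179
  w = (12 - (2)·-0.833 - (2)·-2.556 - (3)·-1.444) / (9) = 2.568
  t = (-8 - (4)·-0.833 - (3)·-2.556 - (-1)·1.222) / (9) = 0.469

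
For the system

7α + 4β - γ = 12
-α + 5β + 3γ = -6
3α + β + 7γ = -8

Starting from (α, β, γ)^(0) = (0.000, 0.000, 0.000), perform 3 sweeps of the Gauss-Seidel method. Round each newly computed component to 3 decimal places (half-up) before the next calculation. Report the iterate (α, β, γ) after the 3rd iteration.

(1.287, 0.266, -1.732)

Iteration 1:
  α = (12 - (4)·0.000 - (-1)·0.000) / (7) = 1.714
  β = (-6 - (-1)·1.714 - (3)·0.000) / (5) = -0.857
  γ = (-8 - (3)·1.714 - (1)·-0.857) / (7) = -1.755
Iteration 2:
  α = (12 - (4)·-0.857 - (-1)·-1.755) / (7) = 1.953
  β = (-6 - (-1)·1.953 - (3)·-1.755) / (5) = 0.244
  γ = (-8 - (3)·1.953 - (1)·0.244) / (7) = -2.015
Iteration 3:
  α = (12 - (4)·0.244 - (-1)·-2.015) / (7) = 1.287
  β = (-6 - (-1)·1.287 - (3)·-2.015) / (5) = 0.266
  γ = (-8 - (3)·1.287 - (1)·0.266) / (7) = -1.732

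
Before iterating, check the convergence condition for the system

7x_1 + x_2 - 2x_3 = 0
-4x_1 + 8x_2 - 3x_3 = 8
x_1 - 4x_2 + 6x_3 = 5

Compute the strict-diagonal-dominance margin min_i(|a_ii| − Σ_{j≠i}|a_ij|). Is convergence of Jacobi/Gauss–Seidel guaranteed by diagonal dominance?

row 1: |7| − (1+2) = 4
row 2: |8| − (4+3) = 1
row 3: |6| − (1+4) = 1
minimum over rows = 1 → strictly diagonally dominant (convergence guaranteed)

1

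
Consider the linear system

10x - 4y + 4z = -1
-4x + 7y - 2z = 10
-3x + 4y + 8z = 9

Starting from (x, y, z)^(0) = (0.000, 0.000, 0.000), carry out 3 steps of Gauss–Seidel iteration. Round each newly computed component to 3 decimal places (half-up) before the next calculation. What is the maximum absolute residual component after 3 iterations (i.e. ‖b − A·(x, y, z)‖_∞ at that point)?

0.236

Iteration 1:
  x = (-1 - (-4)·0.000 - (4)·0.000) / (10) = -0.100
  y = (10 - (-4)·-0.100 - (-2)·0.000) / (7) = 1.371
  z = (9 - (-3)·-0.100 - (4)·1.371) / (8) = 0.402
Iteration 2:
  x = (-1 - (-4)·1.371 - (4)·0.402) / (10) = 0.288
  y = (10 - (-4)·0.288 - (-2)·0.402) / (7) = 1.708
  z = (9 - (-3)·0.288 - (4)·1.708) / (8) = 0.379
Iteration 3:
  x = (-1 - (-4)·1.708 - (4)·0.379) / (10) = 0.432
  y = (10 - (-4)·0.432 - (-2)·0.379) / (7) = 1.784
  z = (9 - (-3)·0.432 - (4)·1.784) / (8) = 0.395
Residual b − A·x = (0.236, 0.030, 0.000); ∞-norm = 0.236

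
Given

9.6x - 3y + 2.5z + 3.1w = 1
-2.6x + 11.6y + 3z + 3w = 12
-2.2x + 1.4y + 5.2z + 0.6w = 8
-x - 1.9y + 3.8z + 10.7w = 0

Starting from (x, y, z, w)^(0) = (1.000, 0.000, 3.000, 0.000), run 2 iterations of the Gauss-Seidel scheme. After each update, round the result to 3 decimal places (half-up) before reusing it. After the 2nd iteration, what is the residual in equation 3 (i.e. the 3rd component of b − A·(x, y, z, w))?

Iteration 1:
  x = (1 - (-3)·0.000 - (2.5)·3.000 - (3.1)·0.000) / (9.6) = -0.677
  y = (12 - (-2.6)·-0.677 - (3)·3.000 - (3)·0.000) / (11.6) = 0.107
  z = (8 - (-2.2)·-0.677 - (1.4)·0.107 - (0.6)·0.000) / (5.2) = 1.223
  w = (0 - (-1)·-0.677 - (-1.9)·0.107 - (3.8)·1.223) / (10.7) = -0.479
Iteration 2:
  x = (1 - (-3)·0.107 - (2.5)·1.223 - (3.1)·-0.479) / (9.6) = -0.026
  y = (12 - (-2.6)·-0.026 - (3)·1.223 - (3)·-0.479) / (11.6) = 0.836
  z = (8 - (-2.2)·-0.026 - (1.4)·0.836 - (0.6)·-0.479) / (5.2) = 1.358
  w = (0 - (-1)·-0.026 - (-1.9)·0.836 - (3.8)·1.358) / (10.7) = -0.336
Residual b − A·x = (1.404, -0.831, -0.088, -0.003)

-0.088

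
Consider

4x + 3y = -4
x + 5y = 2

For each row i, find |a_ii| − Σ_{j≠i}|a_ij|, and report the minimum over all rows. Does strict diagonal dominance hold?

1

row 1: |4| − (3) = 1
row 2: |5| − (1) = 4
minimum over rows = 1 → strictly diagonally dominant (convergence guaranteed)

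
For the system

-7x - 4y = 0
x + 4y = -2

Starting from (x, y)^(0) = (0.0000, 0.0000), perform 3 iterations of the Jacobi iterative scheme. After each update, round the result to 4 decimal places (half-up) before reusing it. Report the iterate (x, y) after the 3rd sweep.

Iteration 1:
  x = (0 - (-4)·0.0000) / (-7) = 0.0000
  y = (-2 - (1)·0.0000) / (4) = -0.5000
Iteration 2:
  x = (0 - (-4)·-0.5000) / (-7) = 0.2857
  y = (-2 - (1)·0.0000) / (4) = -0.5000
Iteration 3:
  x = (0 - (-4)·-0.5000) / (-7) = 0.2857
  y = (-2 - (1)·0.2857) / (4) = -0.5714

(0.2857, -0.5714)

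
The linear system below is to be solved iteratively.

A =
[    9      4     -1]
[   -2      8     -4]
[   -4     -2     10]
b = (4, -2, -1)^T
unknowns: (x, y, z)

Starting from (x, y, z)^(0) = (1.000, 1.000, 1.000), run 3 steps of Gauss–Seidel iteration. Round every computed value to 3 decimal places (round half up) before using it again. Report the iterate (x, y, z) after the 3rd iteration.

(0.519, -0.123, 0.083)

Iteration 1:
  x = (4 - (4)·1.000 - (-1)·1.000) / (9) = 0.111
  y = (-2 - (-2)·0.111 - (-4)·1.000) / (8) = 0.278
  z = (-1 - (-4)·0.111 - (-2)·0.278) / (10) = 0.000
Iteration 2:
  x = (4 - (4)·0.278 - (-1)·0.000) / (9) = 0.321
  y = (-2 - (-2)·0.321 - (-4)·0.000) / (8) = -0.170
  z = (-1 - (-4)·0.321 - (-2)·-0.170) / (10) = -0.006
Iteration 3:
  x = (4 - (4)·-0.170 - (-1)·-0.006) / (9) = 0.519
  y = (-2 - (-2)·0.519 - (-4)·-0.006) / (8) = -0.123
  z = (-1 - (-4)·0.519 - (-2)·-0.123) / (10) = 0.083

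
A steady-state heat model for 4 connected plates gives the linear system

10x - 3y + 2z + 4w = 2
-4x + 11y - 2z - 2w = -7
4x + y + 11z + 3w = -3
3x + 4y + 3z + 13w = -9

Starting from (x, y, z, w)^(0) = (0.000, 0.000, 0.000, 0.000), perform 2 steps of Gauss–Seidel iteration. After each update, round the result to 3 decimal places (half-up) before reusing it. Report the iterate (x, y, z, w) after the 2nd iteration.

(0.288, -0.675, -0.181, -0.509)

Iteration 1:
  x = (2 - (-3)·0.000 - (2)·0.000 - (4)·0.000) / (10) = 0.200
  y = (-7 - (-4)·0.200 - (-2)·0.000 - (-2)·0.000) / (11) = -0.564
  z = (-3 - (4)·0.200 - (1)·-0.564 - (3)·0.000) / (11) = -0.294
  w = (-9 - (3)·0.200 - (4)·-0.564 - (3)·-0.294) / (13) = -0.497
Iteration 2:
  x = (2 - (-3)·-0.564 - (2)·-0.294 - (4)·-0.497) / (10) = 0.288
  y = (-7 - (-4)·0.288 - (-2)·-0.294 - (-2)·-0.497) / (11) = -0.675
  z = (-3 - (4)·0.288 - (1)·-0.675 - (3)·-0.497) / (11) = -0.181
  w = (-9 - (3)·0.288 - (4)·-0.675 - (3)·-0.181) / (13) = -0.509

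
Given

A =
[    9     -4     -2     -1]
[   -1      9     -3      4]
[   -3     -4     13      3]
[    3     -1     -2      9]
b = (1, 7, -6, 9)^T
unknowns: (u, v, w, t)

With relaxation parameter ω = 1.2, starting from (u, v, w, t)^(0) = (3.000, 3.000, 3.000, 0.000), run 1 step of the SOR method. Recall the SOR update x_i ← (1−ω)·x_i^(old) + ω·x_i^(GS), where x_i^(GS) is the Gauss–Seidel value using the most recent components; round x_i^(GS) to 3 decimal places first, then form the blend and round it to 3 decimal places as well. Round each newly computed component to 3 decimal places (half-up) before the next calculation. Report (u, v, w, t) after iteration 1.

Iteration 1:
  u: GS value = (1 - (-4)·3.000 - (-2)·3.000 - (-1)·0.000) / (9) = 2.111;  u ← (1−ω)·3.000 + ω·2.111 = 1.933
  v: GS value = (7 - (-1)·1.933 - (-3)·3.000 - (4)·0.000) / (9) = 1.993;  v ← (1−ω)·3.000 + ω·1.993 = 1.792
  w: GS value = (-6 - (-3)·1.933 - (-4)·1.792 - (3)·0.000) / (13) = 0.536;  w ← (1−ω)·3.000 + ω·0.536 = 0.043
  t: GS value = (9 - (3)·1.933 - (-1)·1.792 - (-2)·0.043) / (9) = 0.564;  t ← (1−ω)·0.000 + ω·0.564 = 0.677

(1.933, 1.792, 0.043, 0.677)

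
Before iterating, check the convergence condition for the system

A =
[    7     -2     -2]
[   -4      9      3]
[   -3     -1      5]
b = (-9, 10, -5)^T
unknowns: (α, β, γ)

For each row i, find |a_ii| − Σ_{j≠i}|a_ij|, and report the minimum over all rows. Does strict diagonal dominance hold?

1

row 1: |7| − (2+2) = 3
row 2: |9| − (4+3) = 2
row 3: |5| − (3+1) = 1
minimum over rows = 1 → strictly diagonally dominant (convergence guaranteed)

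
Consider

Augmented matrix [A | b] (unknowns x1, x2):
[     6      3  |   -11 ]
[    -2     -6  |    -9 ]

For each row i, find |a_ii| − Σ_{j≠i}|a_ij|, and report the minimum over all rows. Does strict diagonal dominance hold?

3

row 1: |6| − (3) = 3
row 2: |-6| − (2) = 4
minimum over rows = 3 → strictly diagonally dominant (convergence guaranteed)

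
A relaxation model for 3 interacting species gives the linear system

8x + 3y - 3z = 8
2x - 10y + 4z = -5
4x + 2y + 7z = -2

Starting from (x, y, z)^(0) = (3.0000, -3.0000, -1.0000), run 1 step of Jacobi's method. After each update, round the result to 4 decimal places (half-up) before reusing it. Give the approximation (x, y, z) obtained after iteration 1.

Iteration 1:
  x = (8 - (3)·-3.0000 - (-3)·-1.0000) / (8) = 1.7500
  y = (-5 - (2)·3.0000 - (4)·-1.0000) / (-10) = 0.7000
  z = (-2 - (4)·3.0000 - (2)·-3.0000) / (7) = -1.1429

(1.7500, 0.7000, -1.1429)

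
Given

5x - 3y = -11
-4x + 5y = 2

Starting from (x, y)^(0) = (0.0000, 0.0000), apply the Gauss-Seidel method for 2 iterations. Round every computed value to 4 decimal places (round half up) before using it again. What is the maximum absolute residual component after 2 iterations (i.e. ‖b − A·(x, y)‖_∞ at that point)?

Iteration 1:
  x = (-11 - (-3)·0.0000) / (5) = -2.2000
  y = (2 - (-4)·-2.2000) / (5) = -1.3600
Iteration 2:
  x = (-11 - (-3)·-1.3600) / (5) = -3.0160
  y = (2 - (-4)·-3.0160) / (5) = -2.0128
Residual b − A·x = (-1.9584, 0.0000); ∞-norm = 1.9584

1.9584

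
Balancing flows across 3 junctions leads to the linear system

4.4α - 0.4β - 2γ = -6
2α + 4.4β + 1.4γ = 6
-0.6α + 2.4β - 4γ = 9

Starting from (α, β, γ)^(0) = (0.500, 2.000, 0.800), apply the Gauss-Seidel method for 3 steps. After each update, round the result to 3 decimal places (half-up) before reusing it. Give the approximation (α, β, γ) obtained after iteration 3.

(-1.329, 2.107, -0.786)

Iteration 1:
  α = (-6 - (-0.4)·2.000 - (-2)·0.800) / (4.4) = -0.818
  β = (6 - (2)·-0.818 - (1.4)·0.800) / (4.4) = 1.481
  γ = (9 - (-0.6)·-0.818 - (2.4)·1.481) / (-4) = -1.239
Iteration 2:
  α = (-6 - (-0.4)·1.481 - (-2)·-1.239) / (4.4) = -1.792
  β = (6 - (2)·-1.792 - (1.4)·-1.239) / (4.4) = 2.572
  γ = (9 - (-0.6)·-1.792 - (2.4)·2.572) / (-4) = -0.438
Iteration 3:
  α = (-6 - (-0.4)·2.572 - (-2)·-0.438) / (4.4) = -1.329
  β = (6 - (2)·-1.329 - (1.4)·-0.438) / (4.4) = 2.107
  γ = (9 - (-0.6)·-1.329 - (2.4)·2.107) / (-4) = -0.786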